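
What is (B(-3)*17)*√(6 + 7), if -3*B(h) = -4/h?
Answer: -68*√13/9 ≈ -27.242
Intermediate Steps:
B(h) = 4/(3*h) (B(h) = -(-4)/(3*h) = 4/(3*h))
(B(-3)*17)*√(6 + 7) = (((4/3)/(-3))*17)*√(6 + 7) = (((4/3)*(-⅓))*17)*√13 = (-4/9*17)*√13 = -68*√13/9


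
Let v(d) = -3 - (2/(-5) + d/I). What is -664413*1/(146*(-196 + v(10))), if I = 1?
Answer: 3322065/152278 ≈ 21.816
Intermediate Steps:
v(d) = -13/5 - d (v(d) = -3 - (2/(-5) + d/1) = -3 - (2*(-1/5) + d*1) = -3 - (-2/5 + d) = -3 + (2/5 - d) = -13/5 - d)
-664413*1/(146*(-196 + v(10))) = -664413*1/(146*(-196 + (-13/5 - 1*10))) = -664413*1/(146*(-196 + (-13/5 - 10))) = -664413*1/(146*(-196 - 63/5)) = -664413/(146*(-1043/5)) = -664413/(-152278/5) = -664413*(-5/152278) = 3322065/152278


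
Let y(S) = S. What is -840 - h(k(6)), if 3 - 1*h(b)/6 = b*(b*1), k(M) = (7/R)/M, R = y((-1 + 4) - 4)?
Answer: -5099/6 ≈ -849.83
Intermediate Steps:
R = -1 (R = (-1 + 4) - 4 = 3 - 4 = -1)
k(M) = -7/M (k(M) = (7/(-1))/M = (7*(-1))/M = -7/M)
h(b) = 18 - 6*b² (h(b) = 18 - 6*b*b*1 = 18 - 6*b*b = 18 - 6*b²)
-840 - h(k(6)) = -840 - (18 - 6*(-7/6)²) = -840 - (18 - 6*49/36) = -840 - (18 - 49/6) = -840 - 1*59/6 = -840 - 59/6 = -5099/6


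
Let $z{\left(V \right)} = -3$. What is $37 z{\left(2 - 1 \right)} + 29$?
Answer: $-82$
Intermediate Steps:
$37 z{\left(2 - 1 \right)} + 29 = 37 \left(-3\right) + 29 = -111 + 29 = -82$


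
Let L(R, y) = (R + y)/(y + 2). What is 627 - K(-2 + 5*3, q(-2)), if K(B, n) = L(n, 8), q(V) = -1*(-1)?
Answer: 6261/10 ≈ 626.10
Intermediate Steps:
q(V) = 1
L(R, y) = (R + y)/(2 + y)
K(B, n) = ⅘ + n/10 (K(B, n) = (n + 8)/(2 + 8) = (8 + n)/10 = ⅘ + n/10)
627 - K(-2 + 5*3, q(-2)) = 627 - (⅘ + (⅒)*1) = 627 - (⅘ + ⅒) = 627 - 1*9/10 = 627 - 9/10 = 6261/10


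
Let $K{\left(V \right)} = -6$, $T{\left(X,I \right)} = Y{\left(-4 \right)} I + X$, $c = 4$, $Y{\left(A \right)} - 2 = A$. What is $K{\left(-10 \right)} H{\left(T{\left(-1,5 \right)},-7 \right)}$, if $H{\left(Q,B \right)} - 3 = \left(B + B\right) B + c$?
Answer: $-630$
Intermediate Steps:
$Y{\left(A \right)} = 2 + A$
$T{\left(X,I \right)} = X - 2 I$ ($T{\left(X,I \right)} = \left(2 - 4\right) I + X = - 2 I + X = X - 2 I$)
$H{\left(Q,B \right)} = 7 + 2 B^{2}$ ($H{\left(Q,B \right)} = 3 + \left(\left(B + B\right) B + 4\right) = 3 + \left(2 B B + 4\right) = 3 + \left(2 B^{2} + 4\right) = 3 + \left(4 + 2 B^{2}\right) = 7 + 2 B^{2}$)
$K{\left(-10 \right)} H{\left(T{\left(-1,5 \right)},-7 \right)} = - 6 \left(7 + 2 \left(-7\right)^{2}\right) = - 6 \left(7 + 2 \cdot 49\right) = - 6 \left(7 + 98\right) = \left(-6\right) 105 = -630$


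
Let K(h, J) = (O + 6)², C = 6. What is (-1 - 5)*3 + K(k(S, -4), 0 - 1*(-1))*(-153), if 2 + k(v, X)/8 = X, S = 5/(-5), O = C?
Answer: -22050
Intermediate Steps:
O = 6
S = -1 (S = 5*(-⅕) = -1)
k(v, X) = -16 + 8*X
K(h, J) = 144 (K(h, J) = (6 + 6)² = 12² = 144)
(-1 - 5)*3 + K(k(S, -4), 0 - 1*(-1))*(-153) = (-1 - 5)*3 + 144*(-153) = -6*3 - 22032 = -18 - 22032 = -22050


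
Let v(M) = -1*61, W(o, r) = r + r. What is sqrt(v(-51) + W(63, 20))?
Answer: I*sqrt(21) ≈ 4.5826*I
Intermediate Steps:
W(o, r) = 2*r
v(M) = -61
sqrt(v(-51) + W(63, 20)) = sqrt(-61 + 2*20) = sqrt(-61 + 40) = sqrt(-21) = I*sqrt(21)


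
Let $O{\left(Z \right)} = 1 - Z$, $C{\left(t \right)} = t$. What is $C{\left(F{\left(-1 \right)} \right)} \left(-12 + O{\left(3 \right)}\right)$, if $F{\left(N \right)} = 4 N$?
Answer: $56$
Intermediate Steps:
$C{\left(F{\left(-1 \right)} \right)} \left(-12 + O{\left(3 \right)}\right) = 4 \left(-1\right) \left(-12 + \left(1 - 3\right)\right) = - 4 \left(-12 + \left(1 - 3\right)\right) = - 4 \left(-12 - 2\right) = \left(-4\right) \left(-14\right) = 56$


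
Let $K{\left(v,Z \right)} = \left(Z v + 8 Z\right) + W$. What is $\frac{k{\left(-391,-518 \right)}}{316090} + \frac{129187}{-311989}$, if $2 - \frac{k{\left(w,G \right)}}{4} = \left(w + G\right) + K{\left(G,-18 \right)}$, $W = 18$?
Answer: $- \frac{25588265101}{49308301505} \approx -0.51894$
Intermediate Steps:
$K{\left(v,Z \right)} = 18 + 8 Z + Z v$ ($K{\left(v,Z \right)} = \left(Z v + 8 Z\right) + 18 = \left(8 Z + Z v\right) + 18 = 18 + 8 Z + Z v$)
$k{\left(w,G \right)} = 512 - 4 w + 68 G$ ($k{\left(w,G \right)} = 8 - 4 \left(\left(w + G\right) + \left(18 + 8 \left(-18\right) - 18 G\right)\right) = 8 - 4 \left(\left(G + w\right) - \left(126 + 18 G\right)\right) = 8 - 4 \left(-126 + w - 17 G\right) = 8 + \left(504 - 4 w + 68 G\right) = 512 - 4 w + 68 G$)
$\frac{k{\left(-391,-518 \right)}}{316090} + \frac{129187}{-311989} = \frac{512 - -1564 + 68 \left(-518\right)}{316090} + \frac{129187}{-311989} = \left(512 + 1564 - 35224\right) \frac{1}{316090} + 129187 \left(- \frac{1}{311989}\right) = \left(-33148\right) \frac{1}{316090} - \frac{129187}{311989} = - \frac{16574}{158045} - \frac{129187}{311989} = - \frac{25588265101}{49308301505}$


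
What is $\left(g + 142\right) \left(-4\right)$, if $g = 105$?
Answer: $-988$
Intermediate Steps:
$\left(g + 142\right) \left(-4\right) = \left(105 + 142\right) \left(-4\right) = 247 \left(-4\right) = -988$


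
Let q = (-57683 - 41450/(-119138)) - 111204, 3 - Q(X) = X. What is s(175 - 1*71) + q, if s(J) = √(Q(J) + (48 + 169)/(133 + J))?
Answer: -10060408978/59569 + 2*I*√1405410/237 ≈ -1.6889e+5 + 10.004*I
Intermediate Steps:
Q(X) = 3 - X
q = -10060408978/59569 (q = (-57683 - 41450*(-1/119138)) - 111204 = (-57683 + 20725/59569) - 111204 = -3436097902/59569 - 111204 = -10060408978/59569 ≈ -1.6889e+5)
s(J) = √(3 - J + 217/(133 + J)) (s(J) = √((3 - J) + (48 + 169)/(133 + J)) = √((3 - J) + 217/(133 + J)) = √(3 - J + 217/(133 + J)))
s(175 - 1*71) + q = √((217 - (-3 + (175 - 1*71))*(133 + (175 - 1*71)))/(133 + (175 - 1*71))) - 10060408978/59569 = √((217 - (-3 + (175 - 71))*(133 + (175 - 71)))/(133 + (175 - 71))) - 10060408978/59569 = √((217 - (-3 + 104)*(133 + 104))/(133 + 104)) - 10060408978/59569 = √((217 - 1*101*237)/237) - 10060408978/59569 = √((217 - 23937)/237) - 10060408978/59569 = √((1/237)*(-23720)) - 10060408978/59569 = √(-23720/237) - 10060408978/59569 = 2*I*√1405410/237 - 10060408978/59569 = -10060408978/59569 + 2*I*√1405410/237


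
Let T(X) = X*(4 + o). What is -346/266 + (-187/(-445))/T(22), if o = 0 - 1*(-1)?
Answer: -767589/591850 ≈ -1.2969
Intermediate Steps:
o = 1 (o = 0 + 1 = 1)
T(X) = 5*X (T(X) = X*(4 + 1) = X*5 = 5*X)
-346/266 + (-187/(-445))/T(22) = -346/266 + (-187/(-445))/((5*22)) = -346*1/266 - 187*(-1/445)/110 = -173/133 + (187/445)*(1/110) = -173/133 + 17/4450 = -767589/591850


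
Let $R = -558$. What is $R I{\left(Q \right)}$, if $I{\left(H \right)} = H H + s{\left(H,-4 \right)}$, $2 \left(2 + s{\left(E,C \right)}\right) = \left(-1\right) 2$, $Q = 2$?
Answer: $-558$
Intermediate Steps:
$s{\left(E,C \right)} = -3$ ($s{\left(E,C \right)} = -2 + \frac{\left(-1\right) 2}{2} = -2 + \frac{1}{2} \left(-2\right) = -2 - 1 = -3$)
$I{\left(H \right)} = -3 + H^{2}$ ($I{\left(H \right)} = H H - 3 = H^{2} - 3 = -3 + H^{2}$)
$R I{\left(Q \right)} = - 558 \left(-3 + 2^{2}\right) = - 558 \left(-3 + 4\right) = \left(-558\right) 1 = -558$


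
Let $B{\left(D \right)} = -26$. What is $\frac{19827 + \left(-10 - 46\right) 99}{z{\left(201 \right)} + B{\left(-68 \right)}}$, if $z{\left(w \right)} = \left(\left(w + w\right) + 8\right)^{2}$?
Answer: $\frac{14283}{168074} \approx 0.08498$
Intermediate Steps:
$z{\left(w \right)} = \left(8 + 2 w\right)^{2}$ ($z{\left(w \right)} = \left(2 w + 8\right)^{2} = \left(8 + 2 w\right)^{2}$)
$\frac{19827 + \left(-10 - 46\right) 99}{z{\left(201 \right)} + B{\left(-68 \right)}} = \frac{19827 + \left(-10 - 46\right) 99}{4 \left(4 + 201\right)^{2} - 26} = \frac{19827 - 5544}{4 \cdot 205^{2} - 26} = \frac{19827 - 5544}{4 \cdot 42025 - 26} = \frac{14283}{168100 - 26} = \frac{14283}{168074}$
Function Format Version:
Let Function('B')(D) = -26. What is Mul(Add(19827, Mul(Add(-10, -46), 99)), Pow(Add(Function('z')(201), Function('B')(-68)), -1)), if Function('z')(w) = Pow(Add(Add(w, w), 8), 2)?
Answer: Rational(14283, 168074) ≈ 0.084980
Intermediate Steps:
Function('z')(w) = Pow(Add(8, Mul(2, w)), 2) (Function('z')(w) = Pow(Add(Mul(2, w), 8), 2) = Pow(Add(8, Mul(2, w)), 2))
Mul(Add(19827, Mul(Add(-10, -46), 99)), Pow(Add(Function('z')(201), Function('B')(-68)), -1)) = Mul(Add(19827, Mul(Add(-10, -46), 99)), Pow(Add(Mul(4, Pow(Add(4, 201), 2)), -26), -1)) = Mul(Add(19827, Mul(-56, 99)), Pow(Add(Mul(4, Pow(205, 2)), -26), -1)) = Mul(Add(19827, -5544), Pow(Add(Mul(4, 42025), -26), -1)) = Mul(14283, Pow(Add(168100, -26), -1)) = Mul(14283, Pow(168074, -1)) = Mul(14283, Rational(1, 168074)) = Rational(14283, 168074)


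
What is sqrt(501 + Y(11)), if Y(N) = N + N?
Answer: sqrt(523) ≈ 22.869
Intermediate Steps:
Y(N) = 2*N
sqrt(501 + Y(11)) = sqrt(501 + 2*11) = sqrt(501 + 22) = sqrt(523)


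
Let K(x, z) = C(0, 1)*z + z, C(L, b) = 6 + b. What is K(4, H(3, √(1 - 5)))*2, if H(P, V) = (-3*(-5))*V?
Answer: 480*I ≈ 480.0*I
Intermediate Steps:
H(P, V) = 15*V
K(x, z) = 8*z (K(x, z) = (6 + 1)*z + z = 7*z + z = 8*z)
K(4, H(3, √(1 - 5)))*2 = (8*(15*√(1 - 5)))*2 = (8*(15*√(-4)))*2 = (8*(15*(2*I)))*2 = (8*(30*I))*2 = (240*I)*2 = 480*I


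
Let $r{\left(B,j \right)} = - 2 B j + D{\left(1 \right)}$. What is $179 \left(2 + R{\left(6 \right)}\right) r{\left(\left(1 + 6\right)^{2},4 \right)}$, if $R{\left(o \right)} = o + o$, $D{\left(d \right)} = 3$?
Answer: $-974834$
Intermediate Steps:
$R{\left(o \right)} = 2 o$
$r{\left(B,j \right)} = 3 - 2 B j$ ($r{\left(B,j \right)} = - 2 B j + 3 = 3 - 2 B j$)
$179 \left(2 + R{\left(6 \right)}\right) r{\left(\left(1 + 6\right)^{2},4 \right)} = 179 \left(2 + 2 \cdot 6\right) \left(3 - 2 \left(1 + 6\right)^{2} \cdot 4\right) = 179 \left(2 + 12\right) \left(3 - 2 \cdot 7^{2} \cdot 4\right) = 179 \cdot 14 \left(3 - 98 \cdot 4\right) = 179 \cdot 14 \left(3 - 392\right) = 179 \cdot 14 \left(-389\right) = 179 \left(-5446\right) = -974834$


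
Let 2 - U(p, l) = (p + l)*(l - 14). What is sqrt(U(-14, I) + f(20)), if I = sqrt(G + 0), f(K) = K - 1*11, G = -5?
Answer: 2*sqrt(-45 + 7*I*sqrt(5)) ≈ 2.2998 + 13.612*I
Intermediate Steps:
f(K) = -11 + K (f(K) = K - 11 = -11 + K)
I = I*sqrt(5) (I = sqrt(-5 + 0) = sqrt(-5) = I*sqrt(5) ≈ 2.2361*I)
U(p, l) = 2 - (-14 + l)*(l + p) (U(p, l) = 2 - (p + l)*(l - 14) = 2 - (l + p)*(-14 + l) = 2 - (-14 + l)*(l + p))
sqrt(U(-14, I) + f(20)) = sqrt((2 - (I*sqrt(5))**2 + 14*(I*sqrt(5)) + 14*(-14) - 1*I*sqrt(5)*(-14)) + (-11 + 20)) = sqrt((2 - 1*(-5) + 14*I*sqrt(5) - 196 + 14*I*sqrt(5)) + 9) = sqrt((2 + 5 + 14*I*sqrt(5) - 196 + 14*I*sqrt(5)) + 9) = sqrt((-189 + 28*I*sqrt(5)) + 9) = sqrt(-180 + 28*I*sqrt(5))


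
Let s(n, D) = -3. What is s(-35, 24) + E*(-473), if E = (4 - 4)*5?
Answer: -3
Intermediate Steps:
E = 0 (E = 0*5 = 0)
s(-35, 24) + E*(-473) = -3 + 0*(-473) = -3 + 0 = -3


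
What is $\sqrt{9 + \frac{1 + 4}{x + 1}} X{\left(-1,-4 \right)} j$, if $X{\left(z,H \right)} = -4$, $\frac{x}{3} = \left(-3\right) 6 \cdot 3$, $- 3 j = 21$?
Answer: $\frac{152 \sqrt{161}}{23} \approx 83.855$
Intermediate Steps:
$j = -7$ ($j = \left(- \frac{1}{3}\right) 21 = -7$)
$x = -162$ ($x = 3 \left(-3\right) 6 \cdot 3 = 3 \left(\left(-18\right) 3\right) = 3 \left(-54\right) = -162$)
$\sqrt{9 + \frac{1 + 4}{x + 1}} X{\left(-1,-4 \right)} j = \sqrt{9 + \frac{1 + 4}{-162 + 1}} \left(\left(-4\right) \left(-7\right)\right) = \sqrt{9 + \frac{5}{-161}} \cdot 28 = \sqrt{9 + 5 \left(- \frac{1}{161}\right)} 28 = \sqrt{9 - \frac{5}{161}} \cdot 28 = \sqrt{\frac{1444}{161}} \cdot 28 = \frac{38 \sqrt{161}}{161} \cdot 28 = \frac{152 \sqrt{161}}{23}$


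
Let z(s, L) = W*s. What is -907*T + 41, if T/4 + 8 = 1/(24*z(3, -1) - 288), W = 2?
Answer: 1047247/36 ≈ 29090.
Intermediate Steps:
z(s, L) = 2*s
T = -1153/36 (T = -32 + 4/(24*(2*3) - 288) = -32 + 4/(24*6 - 288) = -32 + 4/(144 - 288) = -32 + 4/(-144) = -32 + 4*(-1/144) = -32 - 1/36 = -1153/36 ≈ -32.028)
-907*T + 41 = -907*(-1153/36) + 41 = 1045771/36 + 41 = 1047247/36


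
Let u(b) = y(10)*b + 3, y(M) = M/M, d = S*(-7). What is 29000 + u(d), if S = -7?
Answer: 29052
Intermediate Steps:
d = 49 (d = -7*(-7) = 49)
y(M) = 1
u(b) = 3 + b (u(b) = 1*b + 3 = b + 3 = 3 + b)
29000 + u(d) = 29000 + (3 + 49) = 29000 + 52 = 29052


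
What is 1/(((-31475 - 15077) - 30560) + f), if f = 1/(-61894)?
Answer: -61894/4772770129 ≈ -1.2968e-5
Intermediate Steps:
f = -1/61894 ≈ -1.6157e-5
1/(((-31475 - 15077) - 30560) + f) = 1/(((-31475 - 15077) - 30560) - 1/61894) = 1/((-46552 - 30560) - 1/61894) = 1/(-77112 - 1/61894) = 1/(-4772770129/61894) = -61894/4772770129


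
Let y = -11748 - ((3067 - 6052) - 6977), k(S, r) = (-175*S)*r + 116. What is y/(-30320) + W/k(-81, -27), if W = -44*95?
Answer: 405038637/5800352440 ≈ 0.069830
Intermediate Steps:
k(S, r) = 116 - 175*S*r (k(S, r) = -175*S*r + 116 = 116 - 175*S*r)
y = -1786 (y = -11748 - (-2985 - 6977) = -11748 - 1*(-9962) = -11748 + 9962 = -1786)
W = -4180
y/(-30320) + W/k(-81, -27) = -1786/(-30320) - 4180/(116 - 175*(-81)*(-27)) = -1786*(-1/30320) - 4180/(116 - 382725) = 893/15160 - 4180/(-382609) = 893/15160 - 4180*(-1/382609) = 893/15160 + 4180/382609 = 405038637/5800352440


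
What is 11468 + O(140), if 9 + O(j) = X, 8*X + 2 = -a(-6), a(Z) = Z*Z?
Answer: 45817/4 ≈ 11454.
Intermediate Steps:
a(Z) = Z²
X = -19/4 (X = -¼ + (-1*(-6)²)/8 = -¼ + (-1*36)/8 = -¼ + (⅛)*(-36) = -¼ - 9/2 = -19/4 ≈ -4.7500)
O(j) = -55/4 (O(j) = -9 - 19/4 = -55/4)
11468 + O(140) = 11468 - 55/4 = 45817/4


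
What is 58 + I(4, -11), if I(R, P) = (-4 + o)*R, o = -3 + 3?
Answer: 42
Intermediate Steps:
o = 0
I(R, P) = -4*R (I(R, P) = (-4 + 0)*R = -4*R)
58 + I(4, -11) = 58 - 4*4 = 58 - 16 = 42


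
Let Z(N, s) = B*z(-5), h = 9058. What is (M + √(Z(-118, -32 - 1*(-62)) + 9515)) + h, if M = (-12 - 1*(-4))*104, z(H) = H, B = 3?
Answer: 8226 + 10*√95 ≈ 8323.5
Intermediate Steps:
M = -832 (M = (-12 + 4)*104 = -8*104 = -832)
Z(N, s) = -15 (Z(N, s) = 3*(-5) = -15)
(M + √(Z(-118, -32 - 1*(-62)) + 9515)) + h = (-832 + √(-15 + 9515)) + 9058 = (-832 + √9500) + 9058 = (-832 + 10*√95) + 9058 = 8226 + 10*√95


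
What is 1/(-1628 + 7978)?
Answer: 1/6350 ≈ 0.00015748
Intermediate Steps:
1/(-1628 + 7978) = 1/6350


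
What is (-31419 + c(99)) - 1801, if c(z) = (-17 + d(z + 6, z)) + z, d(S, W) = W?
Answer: -33039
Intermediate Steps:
c(z) = -17 + 2*z (c(z) = (-17 + z) + z = -17 + 2*z)
(-31419 + c(99)) - 1801 = (-31419 + (-17 + 2*99)) - 1801 = (-31419 + (-17 + 198)) - 1801 = (-31419 + 181) - 1801 = -31238 - 1801 = -33039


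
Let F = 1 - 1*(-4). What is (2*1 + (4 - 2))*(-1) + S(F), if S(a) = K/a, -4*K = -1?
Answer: -79/20 ≈ -3.9500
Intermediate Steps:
F = 5 (F = 1 + 4 = 5)
K = ¼ (K = -¼*(-1) = ¼ ≈ 0.25000)
S(a) = 1/(4*a)
(2*1 + (4 - 2))*(-1) + S(F) = (2*1 + (4 - 2))*(-1) + (¼)/5 = (2 + 2)*(-1) + (¼)*(⅕) = 4*(-1) + 1/20 = -4 + 1/20 = -79/20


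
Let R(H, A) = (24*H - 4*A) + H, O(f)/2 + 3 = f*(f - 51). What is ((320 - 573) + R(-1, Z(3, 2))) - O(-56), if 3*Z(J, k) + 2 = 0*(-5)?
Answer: -36760/3 ≈ -12253.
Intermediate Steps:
O(f) = -6 + 2*f*(-51 + f) (O(f) = -6 + 2*(f*(f - 51)) = -6 + 2*(f*(-51 + f)) = -6 + 2*f*(-51 + f))
Z(J, k) = -2/3 (Z(J, k) = -2/3 + (0*(-5))/3 = -2/3 + (1/3)*0 = -2/3 + 0 = -2/3)
R(H, A) = -4*A + 25*H (R(H, A) = (-4*A + 24*H) + H = -4*A + 25*H)
((320 - 573) + R(-1, Z(3, 2))) - O(-56) = ((320 - 573) + (-4*(-2/3) + 25*(-1))) - (-6 - 102*(-56) + 2*(-56)**2) = (-253 + (8/3 - 25)) - (-6 + 5712 + 2*3136) = (-253 - 67/3) - (-6 + 5712 + 6272) = -826/3 - 1*11978 = -826/3 - 11978 = -36760/3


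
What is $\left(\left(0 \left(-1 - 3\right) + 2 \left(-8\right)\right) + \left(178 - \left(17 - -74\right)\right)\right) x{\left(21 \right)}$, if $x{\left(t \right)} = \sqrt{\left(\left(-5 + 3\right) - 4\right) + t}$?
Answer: $71 \sqrt{15} \approx 274.98$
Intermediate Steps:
$x{\left(t \right)} = \sqrt{-6 + t}$ ($x{\left(t \right)} = \sqrt{\left(-2 - 4\right) + t} = \sqrt{-6 + t}$)
$\left(\left(0 \left(-1 - 3\right) + 2 \left(-8\right)\right) + \left(178 - \left(17 - -74\right)\right)\right) x{\left(21 \right)} = \left(\left(0 \left(-1 - 3\right) + 2 \left(-8\right)\right) + \left(178 - \left(17 - -74\right)\right)\right) \sqrt{-6 + 21} = \left(\left(0 \left(-4\right) - 16\right) + \left(178 - \left(17 + 74\right)\right)\right) \sqrt{15} = \left(\left(0 - 16\right) + \left(178 - 91\right)\right) \sqrt{15} = \left(-16 + \left(178 - 91\right)\right) \sqrt{15} = \left(-16 + 87\right) \sqrt{15} = 71 \sqrt{15}$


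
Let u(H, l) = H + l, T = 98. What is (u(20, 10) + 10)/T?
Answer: 20/49 ≈ 0.40816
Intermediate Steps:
(u(20, 10) + 10)/T = ((20 + 10) + 10)/98 = (30 + 10)*(1/98) = 40*(1/98) = 20/49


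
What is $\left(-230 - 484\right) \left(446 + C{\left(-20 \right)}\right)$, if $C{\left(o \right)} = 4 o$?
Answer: $-261324$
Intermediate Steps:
$\left(-230 - 484\right) \left(446 + C{\left(-20 \right)}\right) = \left(-230 - 484\right) \left(446 + 4 \left(-20\right)\right) = - 714 \left(446 - 80\right) = \left(-714\right) 366 = -261324$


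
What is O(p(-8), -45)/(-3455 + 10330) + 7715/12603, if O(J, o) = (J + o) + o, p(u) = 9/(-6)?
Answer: 103774901/173291250 ≈ 0.59885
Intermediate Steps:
p(u) = -3/2 (p(u) = 9*(-⅙) = -3/2)
O(J, o) = J + 2*o
O(p(-8), -45)/(-3455 + 10330) + 7715/12603 = (-3/2 + 2*(-45))/(-3455 + 10330) + 7715/12603 = (-3/2 - 90)/6875 + 7715*(1/12603) = -183/2*1/6875 + 7715/12603 = -183/13750 + 7715/12603 = 103774901/173291250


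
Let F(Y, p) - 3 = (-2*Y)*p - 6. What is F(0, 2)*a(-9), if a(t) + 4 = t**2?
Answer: -231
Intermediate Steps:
F(Y, p) = -3 - 2*Y*p (F(Y, p) = 3 + ((-2*Y)*p - 6) = 3 + (-2*Y*p - 6) = 3 + (-6 - 2*Y*p) = -3 - 2*Y*p)
a(t) = -4 + t**2
F(0, 2)*a(-9) = (-3 - 2*0*2)*(-4 + (-9)**2) = (-3 + 0)*(-4 + 81) = -3*77 = -231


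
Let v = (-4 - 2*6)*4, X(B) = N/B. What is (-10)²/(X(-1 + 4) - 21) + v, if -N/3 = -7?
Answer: -498/7 ≈ -71.143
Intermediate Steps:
N = 21 (N = -3*(-7) = 21)
X(B) = 21/B
v = -64 (v = (-4 - 12)*4 = -16*4 = -64)
(-10)²/(X(-1 + 4) - 21) + v = (-10)²/(21/(-1 + 4) - 21) - 64 = 100/(21/3 - 21) - 64 = 100/(21*(⅓) - 21) - 64 = 100/(7 - 21) - 64 = 100/(-14) - 64 = 100*(-1/14) - 64 = -50/7 - 64 = -498/7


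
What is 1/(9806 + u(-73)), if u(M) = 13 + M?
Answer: 1/9746 ≈ 0.00010261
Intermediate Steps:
1/(9806 + u(-73)) = 1/(9806 + (13 - 73)) = 1/(9806 - 60) = 1/9746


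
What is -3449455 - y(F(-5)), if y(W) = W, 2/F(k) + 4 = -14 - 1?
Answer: -65539643/19 ≈ -3.4495e+6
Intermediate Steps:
F(k) = -2/19 (F(k) = 2/(-4 + (-14 - 1)) = 2/(-4 - 15) = 2/(-19) = 2*(-1/19) = -2/19)
-3449455 - y(F(-5)) = -3449455 - 1*(-2/19) = -3449455 + 2/19 = -65539643/19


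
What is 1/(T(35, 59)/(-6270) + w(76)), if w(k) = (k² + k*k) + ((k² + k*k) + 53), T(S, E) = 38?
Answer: 165/3820904 ≈ 4.3184e-5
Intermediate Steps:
w(k) = 53 + 4*k² (w(k) = (k² + k²) + ((k² + k²) + 53) = 2*k² + (2*k² + 53) = 2*k² + (53 + 2*k²) = 53 + 4*k²)
1/(T(35, 59)/(-6270) + w(76)) = 1/(38/(-6270) + (53 + 4*76²)) = 1/(38*(-1/6270) + (53 + 4*5776)) = 1/(-1/165 + (53 + 23104)) = 1/(-1/165 + 23157) = 1/(3820904/165) = 165/3820904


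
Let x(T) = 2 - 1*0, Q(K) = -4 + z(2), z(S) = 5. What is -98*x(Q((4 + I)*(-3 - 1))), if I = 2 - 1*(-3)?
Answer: -196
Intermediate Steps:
I = 5 (I = 2 + 3 = 5)
Q(K) = 1 (Q(K) = -4 + 5 = 1)
x(T) = 2 (x(T) = 2 + 0 = 2)
-98*x(Q((4 + I)*(-3 - 1))) = -98*2 = -196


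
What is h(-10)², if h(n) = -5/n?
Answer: ¼ ≈ 0.25000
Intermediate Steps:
h(-10)² = (-5/(-10))² = (-5*(-⅒))² = (½)² = ¼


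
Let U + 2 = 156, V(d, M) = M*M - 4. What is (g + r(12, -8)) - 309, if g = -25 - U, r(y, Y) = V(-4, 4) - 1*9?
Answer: -485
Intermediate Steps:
V(d, M) = -4 + M**2 (V(d, M) = M**2 - 4 = -4 + M**2)
U = 154 (U = -2 + 156 = 154)
r(y, Y) = 3 (r(y, Y) = (-4 + 4**2) - 1*9 = (-4 + 16) - 9 = 12 - 9 = 3)
g = -179 (g = -25 - 1*154 = -25 - 154 = -179)
(g + r(12, -8)) - 309 = (-179 + 3) - 309 = -176 - 309 = -485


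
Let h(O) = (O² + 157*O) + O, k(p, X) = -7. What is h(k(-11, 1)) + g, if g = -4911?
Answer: -5968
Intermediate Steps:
h(O) = O² + 158*O
h(k(-11, 1)) + g = -7*(158 - 7) - 4911 = -7*151 - 4911 = -1057 - 4911 = -5968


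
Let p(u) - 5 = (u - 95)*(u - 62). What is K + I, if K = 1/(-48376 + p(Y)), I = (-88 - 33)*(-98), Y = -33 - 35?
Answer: 322312297/27181 ≈ 11858.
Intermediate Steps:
Y = -68
p(u) = 5 + (-95 + u)*(-62 + u) (p(u) = 5 + (u - 95)*(u - 62) = 5 + (-95 + u)*(-62 + u))
I = 11858 (I = -121*(-98) = 11858)
K = -1/27181 (K = 1/(-48376 + (5895 + (-68)² - 157*(-68))) = 1/(-48376 + (5895 + 4624 + 10676)) = 1/(-48376 + 21195) = 1/(-27181) = -1/27181 ≈ -3.6790e-5)
K + I = -1/27181 + 11858 = 322312297/27181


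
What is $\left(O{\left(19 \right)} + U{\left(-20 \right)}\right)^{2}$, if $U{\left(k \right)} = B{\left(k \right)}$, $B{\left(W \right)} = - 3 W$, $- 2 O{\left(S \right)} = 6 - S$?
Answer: $\frac{17689}{4} \approx 4422.3$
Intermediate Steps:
$O{\left(S \right)} = -3 + \frac{S}{2}$ ($O{\left(S \right)} = - \frac{6 - S}{2} = -3 + \frac{S}{2}$)
$U{\left(k \right)} = - 3 k$
$\left(O{\left(19 \right)} + U{\left(-20 \right)}\right)^{2} = \left(\left(-3 + \frac{1}{2} \cdot 19\right) - -60\right)^{2} = \left(\left(-3 + \frac{19}{2}\right) + 60\right)^{2} = \left(\frac{13}{2} + 60\right)^{2} = \left(\frac{133}{2}\right)^{2} = \frac{17689}{4}$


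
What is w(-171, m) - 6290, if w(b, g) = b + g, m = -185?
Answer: -6646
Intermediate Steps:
w(-171, m) - 6290 = (-171 - 185) - 6290 = -356 - 6290 = -6646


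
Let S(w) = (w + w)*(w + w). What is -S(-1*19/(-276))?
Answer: -361/19044 ≈ -0.018956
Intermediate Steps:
S(w) = 4*w² (S(w) = (2*w)*(2*w) = 4*w²)
-S(-1*19/(-276)) = -4*(-1*19/(-276))² = -4*(-19*(-1/276))² = -4*(19/276)² = -4*361/76176 = -1*361/19044 = -361/19044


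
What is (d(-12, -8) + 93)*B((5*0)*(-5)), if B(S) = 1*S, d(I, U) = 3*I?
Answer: 0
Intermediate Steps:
B(S) = S
(d(-12, -8) + 93)*B((5*0)*(-5)) = (3*(-12) + 93)*((5*0)*(-5)) = (-36 + 93)*(0*(-5)) = 57*0 = 0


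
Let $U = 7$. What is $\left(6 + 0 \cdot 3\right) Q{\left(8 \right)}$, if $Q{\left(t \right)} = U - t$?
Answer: $-6$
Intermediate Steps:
$Q{\left(t \right)} = 7 - t$
$\left(6 + 0 \cdot 3\right) Q{\left(8 \right)} = \left(6 + 0 \cdot 3\right) \left(7 - 8\right) = \left(6 + 0\right) \left(7 - 8\right) = 6 \left(-1\right) = -6$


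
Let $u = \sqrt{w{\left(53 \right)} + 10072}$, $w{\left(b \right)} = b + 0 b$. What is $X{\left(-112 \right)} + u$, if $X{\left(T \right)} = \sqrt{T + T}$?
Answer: $45 \sqrt{5} + 4 i \sqrt{14} \approx 100.62 + 14.967 i$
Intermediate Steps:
$X{\left(T \right)} = \sqrt{2} \sqrt{T}$ ($X{\left(T \right)} = \sqrt{2 T} = \sqrt{2} \sqrt{T}$)
$w{\left(b \right)} = b$ ($w{\left(b \right)} = b + 0 = b$)
$u = 45 \sqrt{5}$ ($u = \sqrt{53 + 10072} = \sqrt{10125} = 45 \sqrt{5} \approx 100.62$)
$X{\left(-112 \right)} + u = \sqrt{2} \sqrt{-112} + 45 \sqrt{5} = \sqrt{2} \cdot 4 i \sqrt{7} + 45 \sqrt{5} = 4 i \sqrt{14} + 45 \sqrt{5} = 45 \sqrt{5} + 4 i \sqrt{14}$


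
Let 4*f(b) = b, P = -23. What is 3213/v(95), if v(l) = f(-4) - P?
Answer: 3213/22 ≈ 146.05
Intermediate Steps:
f(b) = b/4
v(l) = 22 (v(l) = (1/4)*(-4) - 1*(-23) = -1 + 23 = 22)
3213/v(95) = 3213/22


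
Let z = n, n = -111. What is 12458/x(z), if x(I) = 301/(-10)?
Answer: -124580/301 ≈ -413.89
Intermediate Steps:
z = -111
x(I) = -301/10 (x(I) = 301*(-⅒) = -301/10)
12458/x(z) = 12458/(-301/10) = 12458*(-10/301) = -124580/301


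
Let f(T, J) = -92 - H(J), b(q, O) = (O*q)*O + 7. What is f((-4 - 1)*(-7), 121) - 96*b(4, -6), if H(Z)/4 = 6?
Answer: -14612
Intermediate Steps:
H(Z) = 24 (H(Z) = 4*6 = 24)
b(q, O) = 7 + q*O² (b(q, O) = q*O² + 7 = 7 + q*O²)
f(T, J) = -116 (f(T, J) = -92 - 1*24 = -92 - 24 = -116)
f((-4 - 1)*(-7), 121) - 96*b(4, -6) = -116 - 96*(7 + 4*(-6)²) = -116 - 96*(7 + 4*36) = -116 - 96*(7 + 144) = -116 - 96*151 = -116 - 14496 = -14612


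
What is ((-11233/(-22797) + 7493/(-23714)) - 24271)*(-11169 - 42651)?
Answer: 39231797816688230/30033781 ≈ 1.3063e+9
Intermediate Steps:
((-11233/(-22797) + 7493/(-23714)) - 24271)*(-11169 - 42651) = ((-11233*(-1/22797) + 7493*(-1/23714)) - 24271)*(-53820) = ((11233/22797 - 7493/23714) - 24271)*(-53820) = (95561441/540608058 - 24271)*(-53820) = -13121002614277/540608058*(-53820) = 39231797816688230/30033781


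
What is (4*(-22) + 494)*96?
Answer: 38976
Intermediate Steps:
(4*(-22) + 494)*96 = (-88 + 494)*96 = 406*96 = 38976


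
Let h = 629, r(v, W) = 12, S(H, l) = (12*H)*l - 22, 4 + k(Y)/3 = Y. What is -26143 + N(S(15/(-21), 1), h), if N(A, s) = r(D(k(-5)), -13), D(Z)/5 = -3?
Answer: -26131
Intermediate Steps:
k(Y) = -12 + 3*Y
S(H, l) = -22 + 12*H*l (S(H, l) = 12*H*l - 22 = -22 + 12*H*l)
D(Z) = -15 (D(Z) = 5*(-3) = -15)
N(A, s) = 12
-26143 + N(S(15/(-21), 1), h) = -26143 + 12 = -26131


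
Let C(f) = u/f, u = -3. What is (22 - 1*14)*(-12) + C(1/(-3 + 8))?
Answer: -111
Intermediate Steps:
C(f) = -3/f
(22 - 1*14)*(-12) + C(1/(-3 + 8)) = (22 - 1*14)*(-12) - 3/(1/(-3 + 8)) = (22 - 14)*(-12) - 3/(1/5) = 8*(-12) - 3/⅕ = -96 - 3*5 = -96 - 15 = -111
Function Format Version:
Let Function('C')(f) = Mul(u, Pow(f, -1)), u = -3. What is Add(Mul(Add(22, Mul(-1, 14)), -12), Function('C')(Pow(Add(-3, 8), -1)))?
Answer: -111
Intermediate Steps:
Function('C')(f) = Mul(-3, Pow(f, -1))
Add(Mul(Add(22, Mul(-1, 14)), -12), Function('C')(Pow(Add(-3, 8), -1))) = Add(Mul(Add(22, Mul(-1, 14)), -12), Mul(-3, Pow(Pow(Add(-3, 8), -1), -1))) = Add(Mul(Add(22, -14), -12), Mul(-3, Pow(Pow(5, -1), -1))) = Add(Mul(8, -12), Mul(-3, Pow(Rational(1, 5), -1))) = Add(-96, Mul(-3, 5)) = Add(-96, -15) = -111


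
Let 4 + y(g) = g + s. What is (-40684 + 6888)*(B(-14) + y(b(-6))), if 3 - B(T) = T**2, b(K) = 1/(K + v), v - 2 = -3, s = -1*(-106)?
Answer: 3080264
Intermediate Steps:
s = 106
v = -1 (v = 2 - 3 = -1)
b(K) = 1/(-1 + K) (b(K) = 1/(K - 1) = 1/(-1 + K))
B(T) = 3 - T**2
y(g) = 102 + g (y(g) = -4 + (g + 106) = -4 + (106 + g) = 102 + g)
(-40684 + 6888)*(B(-14) + y(b(-6))) = (-40684 + 6888)*((3 - 1*(-14)**2) + (102 + 1/(-1 - 6))) = -33796*((3 - 1*196) + (102 + 1/(-7))) = -33796*((3 - 196) + (102 - 1/7)) = -33796*(-193 + 713/7) = -33796*(-638/7) = 3080264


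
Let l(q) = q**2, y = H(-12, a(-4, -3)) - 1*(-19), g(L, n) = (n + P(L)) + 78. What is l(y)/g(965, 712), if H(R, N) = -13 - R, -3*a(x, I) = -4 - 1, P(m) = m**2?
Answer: 324/932015 ≈ 0.00034763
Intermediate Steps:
a(x, I) = 5/3 (a(x, I) = -(-4 - 1)/3 = -1/3*(-5) = 5/3)
g(L, n) = 78 + n + L**2 (g(L, n) = (n + L**2) + 78 = 78 + n + L**2)
y = 18 (y = (-13 - 1*(-12)) - 1*(-19) = (-13 + 12) + 19 = -1 + 19 = 18)
l(y)/g(965, 712) = 18**2/(78 + 712 + 965**2) = 324/(78 + 712 + 931225) = 324/932015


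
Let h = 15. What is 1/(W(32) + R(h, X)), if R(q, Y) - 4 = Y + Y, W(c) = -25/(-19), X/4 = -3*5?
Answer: -19/2179 ≈ -0.0087196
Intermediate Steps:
X = -60 (X = 4*(-3*5) = 4*(-15) = -60)
W(c) = 25/19 (W(c) = -25*(-1/19) = 25/19)
R(q, Y) = 4 + 2*Y (R(q, Y) = 4 + (Y + Y) = 4 + 2*Y)
1/(W(32) + R(h, X)) = 1/(25/19 + (4 + 2*(-60))) = 1/(25/19 + (4 - 120)) = 1/(25/19 - 116) = 1/(-2179/19) = -19/2179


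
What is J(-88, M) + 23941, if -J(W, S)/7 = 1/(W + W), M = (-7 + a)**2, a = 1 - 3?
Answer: 4213623/176 ≈ 23941.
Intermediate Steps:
a = -2
M = 81 (M = (-7 - 2)**2 = (-9)**2 = 81)
J(W, S) = -7/(2*W) (J(W, S) = -7/(W + W) = -7*1/(2*W) = -7/(2*W))
J(-88, M) + 23941 = -7/2/(-88) + 23941 = -7/2*(-1/88) + 23941 = 7/176 + 23941 = 4213623/176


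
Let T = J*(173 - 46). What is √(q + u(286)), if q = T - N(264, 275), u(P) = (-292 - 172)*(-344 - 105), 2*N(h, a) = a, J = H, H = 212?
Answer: √940490/2 ≈ 484.89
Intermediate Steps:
J = 212
N(h, a) = a/2
u(P) = 208336 (u(P) = -464*(-449) = 208336)
T = 26924 (T = 212*(173 - 46) = 212*127 = 26924)
q = 53573/2 (q = 26924 - 275/2 = 53573/2 ≈ 26787.)
√(q + u(286)) = √(53573/2 + 208336) = √(470245/2) = √940490/2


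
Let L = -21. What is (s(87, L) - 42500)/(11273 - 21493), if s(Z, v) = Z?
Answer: 83/20 ≈ 4.1500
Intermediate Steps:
(s(87, L) - 42500)/(11273 - 21493) = (87 - 42500)/(11273 - 21493) = -42413/(-10220) = -42413*(-1/10220) = 83/20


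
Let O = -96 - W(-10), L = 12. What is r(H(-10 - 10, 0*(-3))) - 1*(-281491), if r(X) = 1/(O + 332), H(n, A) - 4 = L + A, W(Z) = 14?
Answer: 62491003/222 ≈ 2.8149e+5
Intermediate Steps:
H(n, A) = 16 + A (H(n, A) = 4 + (12 + A) = 16 + A)
O = -110 (O = -96 - 1*14 = -96 - 14 = -110)
r(X) = 1/222 (r(X) = 1/(-110 + 332) = 1/222)
r(H(-10 - 10, 0*(-3))) - 1*(-281491) = 1/222 - 1*(-281491) = 1/222 + 281491 = 62491003/222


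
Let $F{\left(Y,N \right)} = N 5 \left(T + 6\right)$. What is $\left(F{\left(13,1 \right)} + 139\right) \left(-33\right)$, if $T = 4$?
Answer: $-6237$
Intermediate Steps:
$F{\left(Y,N \right)} = 50 N$ ($F{\left(Y,N \right)} = N 5 \left(4 + 6\right) = 5 N 10 = 50 N$)
$\left(F{\left(13,1 \right)} + 139\right) \left(-33\right) = \left(50 \cdot 1 + 139\right) \left(-33\right) = \left(50 + 139\right) \left(-33\right) = 189 \left(-33\right) = -6237$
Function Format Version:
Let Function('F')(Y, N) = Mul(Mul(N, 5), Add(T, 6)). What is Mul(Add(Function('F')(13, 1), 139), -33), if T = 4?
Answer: -6237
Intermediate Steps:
Function('F')(Y, N) = Mul(50, N) (Function('F')(Y, N) = Mul(Mul(N, 5), Add(4, 6)) = Mul(Mul(5, N), 10) = Mul(50, N))
Mul(Add(Function('F')(13, 1), 139), -33) = Mul(Add(Mul(50, 1), 139), -33) = Mul(Add(50, 139), -33) = Mul(189, -33) = -6237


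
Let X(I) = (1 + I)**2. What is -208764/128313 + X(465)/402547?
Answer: -6241487120/5739112579 ≈ -1.0875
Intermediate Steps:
-208764/128313 + X(465)/402547 = -208764/128313 + (1 + 465)**2/402547 = -208764*1/128313 + 466**2*(1/402547) = -23196/14257 + 217156*(1/402547) = -23196/14257 + 217156/402547 = -6241487120/5739112579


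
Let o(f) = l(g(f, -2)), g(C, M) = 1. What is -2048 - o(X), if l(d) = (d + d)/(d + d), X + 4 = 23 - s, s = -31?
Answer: -2049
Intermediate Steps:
X = 50 (X = -4 + (23 - 1*(-31)) = -4 + (23 + 31) = -4 + 54 = 50)
l(d) = 1 (l(d) = (2*d)/((2*d)) = (2*d)*(1/(2*d)) = 1)
o(f) = 1
-2048 - o(X) = -2048 - 1*1 = -2048 - 1 = -2049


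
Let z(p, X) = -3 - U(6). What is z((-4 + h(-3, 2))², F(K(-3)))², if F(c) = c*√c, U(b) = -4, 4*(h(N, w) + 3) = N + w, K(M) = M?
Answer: 1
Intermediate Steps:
h(N, w) = -3 + N/4 + w/4 (h(N, w) = -3 + (N + w)/4 = -3 + (N/4 + w/4) = -3 + N/4 + w/4)
F(c) = c^(3/2)
z(p, X) = 1 (z(p, X) = -3 - 1*(-4) = -3 + 4 = 1)
z((-4 + h(-3, 2))², F(K(-3)))² = 1² = 1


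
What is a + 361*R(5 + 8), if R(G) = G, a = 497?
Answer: 5190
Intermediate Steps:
a + 361*R(5 + 8) = 497 + 361*(5 + 8) = 497 + 361*13 = 497 + 4693 = 5190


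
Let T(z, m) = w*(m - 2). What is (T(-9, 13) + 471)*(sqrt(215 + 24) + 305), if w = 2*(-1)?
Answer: 136945 + 449*sqrt(239) ≈ 1.4389e+5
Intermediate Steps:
w = -2
T(z, m) = 4 - 2*m (T(z, m) = -2*(m - 2) = -2*(-2 + m) = 4 - 2*m)
(T(-9, 13) + 471)*(sqrt(215 + 24) + 305) = ((4 - 2*13) + 471)*(sqrt(215 + 24) + 305) = ((4 - 26) + 471)*(sqrt(239) + 305) = (-22 + 471)*(305 + sqrt(239)) = 449*(305 + sqrt(239)) = 136945 + 449*sqrt(239)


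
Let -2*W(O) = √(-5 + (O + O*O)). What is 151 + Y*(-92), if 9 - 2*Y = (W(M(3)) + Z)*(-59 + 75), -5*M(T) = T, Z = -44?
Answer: -32647 - 368*I*√131/5 ≈ -32647.0 - 842.39*I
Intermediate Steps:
M(T) = -T/5
W(O) = -√(-5 + O + O²)/2 (W(O) = -√(-5 + (O + O*O))/2 = -√(-5 + (O + O²))/2 = -√(-5 + O + O²)/2)
Y = 713/2 + 4*I*√131/5 (Y = 9/2 - (-√(-5 - ⅕*3 + (-⅕*3)²)/2 - 44)*(-59 + 75)/2 = 9/2 - (-√(-5 - ⅗ + (-⅗)²)/2 - 44)*16/2 = 9/2 - (-√(-5 - ⅗ + 9/25)/2 - 44)*16/2 = 9/2 - (-I*√131/10 - 44)*16/2 = 9/2 - (-44 - I*√131/10)*16/2 = 9/2 - (-704 - 8*I*√131/5)/2 = 9/2 + (352 + 4*I*√131/5) = 713/2 + 4*I*√131/5 ≈ 356.5 + 9.1564*I)
151 + Y*(-92) = 151 + (713/2 + 4*I*√131/5)*(-92) = 151 + (-32798 - 368*I*√131/5) = -32647 - 368*I*√131/5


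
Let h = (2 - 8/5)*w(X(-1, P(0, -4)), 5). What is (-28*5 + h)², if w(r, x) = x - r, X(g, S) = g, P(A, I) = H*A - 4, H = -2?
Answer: 473344/25 ≈ 18934.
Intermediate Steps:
P(A, I) = -4 - 2*A (P(A, I) = -2*A - 4 = -4 - 2*A)
h = 12/5 (h = (2 - 8/5)*(5 - 1*(-1)) = (2 - 8*⅕)*(5 + 1) = (2 - 8/5)*6 = (⅖)*6 = 12/5 ≈ 2.4000)
(-28*5 + h)² = (-28*5 + 12/5)² = (-140 + 12/5)² = (-688/5)² = 473344/25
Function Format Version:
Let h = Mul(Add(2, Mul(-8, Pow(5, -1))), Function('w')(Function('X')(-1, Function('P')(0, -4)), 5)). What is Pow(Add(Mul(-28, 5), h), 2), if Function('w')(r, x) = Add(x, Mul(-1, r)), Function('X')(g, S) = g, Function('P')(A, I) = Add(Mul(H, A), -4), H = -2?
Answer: Rational(473344, 25) ≈ 18934.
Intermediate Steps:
Function('P')(A, I) = Add(-4, Mul(-2, A)) (Function('P')(A, I) = Add(Mul(-2, A), -4) = Add(-4, Mul(-2, A)))
h = Rational(12, 5) (h = Mul(Add(2, Mul(-8, Pow(5, -1))), Add(5, Mul(-1, -1))) = Mul(Add(2, Mul(-8, Rational(1, 5))), Add(5, 1)) = Mul(Add(2, Rational(-8, 5)), 6) = Mul(Rational(2, 5), 6) = Rational(12, 5) ≈ 2.4000)
Pow(Add(Mul(-28, 5), h), 2) = Pow(Add(Mul(-28, 5), Rational(12, 5)), 2) = Pow(Add(-140, Rational(12, 5)), 2) = Pow(Rational(-688, 5), 2) = Rational(473344, 25)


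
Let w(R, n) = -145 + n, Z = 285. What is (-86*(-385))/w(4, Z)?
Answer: 473/2 ≈ 236.50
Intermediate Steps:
(-86*(-385))/w(4, Z) = (-86*(-385))/(-145 + 285) = 33110/140 = 33110*(1/140) = 473/2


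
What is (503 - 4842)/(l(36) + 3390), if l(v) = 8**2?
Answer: -4339/3454 ≈ -1.2562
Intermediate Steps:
l(v) = 64
(503 - 4842)/(l(36) + 3390) = (503 - 4842)/(64 + 3390) = -4339/3454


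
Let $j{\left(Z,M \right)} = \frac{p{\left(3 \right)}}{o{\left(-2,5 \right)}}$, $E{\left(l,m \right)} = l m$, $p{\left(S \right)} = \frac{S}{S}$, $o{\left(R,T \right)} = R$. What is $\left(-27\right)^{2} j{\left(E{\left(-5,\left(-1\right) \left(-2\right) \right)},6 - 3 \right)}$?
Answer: $- \frac{729}{2} \approx -364.5$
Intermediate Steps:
$p{\left(S \right)} = 1$
$j{\left(Z,M \right)} = - \frac{1}{2}$ ($j{\left(Z,M \right)} = 1 \frac{1}{-2} = 1 \left(- \frac{1}{2}\right) = - \frac{1}{2}$)
$\left(-27\right)^{2} j{\left(E{\left(-5,\left(-1\right) \left(-2\right) \right)},6 - 3 \right)} = \left(-27\right)^{2} \left(- \frac{1}{2}\right) = 729 \left(- \frac{1}{2}\right) = - \frac{729}{2}$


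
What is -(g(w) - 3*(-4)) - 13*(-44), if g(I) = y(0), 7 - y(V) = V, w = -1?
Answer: 553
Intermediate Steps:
y(V) = 7 - V
g(I) = 7 (g(I) = 7 - 1*0 = 7 + 0 = 7)
-(g(w) - 3*(-4)) - 13*(-44) = -(7 - 3*(-4)) - 13*(-44) = -(7 + 12) + 572 = -1*19 + 572 = -19 + 572 = 553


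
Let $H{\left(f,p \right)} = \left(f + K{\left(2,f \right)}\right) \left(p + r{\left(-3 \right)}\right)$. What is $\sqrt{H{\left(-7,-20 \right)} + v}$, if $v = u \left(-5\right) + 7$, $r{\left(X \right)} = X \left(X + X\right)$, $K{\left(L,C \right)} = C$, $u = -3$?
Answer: $5 \sqrt{2} \approx 7.0711$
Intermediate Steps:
$r{\left(X \right)} = 2 X^{2}$ ($r{\left(X \right)} = X 2 X = 2 X^{2}$)
$v = 22$ ($v = \left(-3\right) \left(-5\right) + 7 = 15 + 7 = 22$)
$H{\left(f,p \right)} = 2 f \left(18 + p\right)$ ($H{\left(f,p \right)} = \left(f + f\right) \left(p + 2 \left(-3\right)^{2}\right) = 2 f \left(p + 2 \cdot 9\right) = 2 f \left(p + 18\right) = 2 f \left(18 + p\right)$)
$\sqrt{H{\left(-7,-20 \right)} + v} = \sqrt{2 \left(-7\right) \left(18 - 20\right) + 22} = \sqrt{2 \left(-7\right) \left(-2\right) + 22} = \sqrt{28 + 22} = \sqrt{50} = 5 \sqrt{2}$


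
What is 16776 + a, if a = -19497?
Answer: -2721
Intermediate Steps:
16776 + a = 16776 - 19497 = -2721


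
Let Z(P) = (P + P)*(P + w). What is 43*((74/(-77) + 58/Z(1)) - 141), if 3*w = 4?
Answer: -428882/77 ≈ -5569.9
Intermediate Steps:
w = 4/3 (w = (⅓)*4 = 4/3 ≈ 1.3333)
Z(P) = 2*P*(4/3 + P) (Z(P) = (P + P)*(P + 4/3) = (2*P)*(4/3 + P) = 2*P*(4/3 + P))
43*((74/(-77) + 58/Z(1)) - 141) = 43*((74/(-77) + 58/(((⅔)*1*(4 + 3*1)))) - 141) = 43*((74*(-1/77) + 58/(((⅔)*1*(4 + 3)))) - 141) = 43*((-74/77 + 58/(((⅔)*1*7))) - 141) = 43*((-74/77 + 58/(14/3)) - 141) = 43*((-74/77 + 58*(3/14)) - 141) = 43*((-74/77 + 87/7) - 141) = 43*(883/77 - 141) = 43*(-9974/77) = -428882/77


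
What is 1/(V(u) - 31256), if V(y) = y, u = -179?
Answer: -1/31435 ≈ -3.1812e-5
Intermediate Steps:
1/(V(u) - 31256) = 1/(-179 - 31256) = 1/(-31435) = -1/31435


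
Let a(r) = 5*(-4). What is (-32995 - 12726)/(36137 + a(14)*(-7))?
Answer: -45721/36277 ≈ -1.2603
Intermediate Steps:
a(r) = -20
(-32995 - 12726)/(36137 + a(14)*(-7)) = (-32995 - 12726)/(36137 - 20*(-7)) = -45721/(36137 + 140) = -45721/36277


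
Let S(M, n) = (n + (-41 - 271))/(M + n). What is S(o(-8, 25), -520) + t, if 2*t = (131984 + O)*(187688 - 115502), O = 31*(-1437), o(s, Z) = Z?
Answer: 1562152503127/495 ≈ 3.1559e+9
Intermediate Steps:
O = -44547
t = 3155863641 (t = ((131984 - 44547)*(187688 - 115502))/2 = (87437*72186)/2 = (1/2)*6311727282 = 3155863641)
S(M, n) = (-312 + n)/(M + n) (S(M, n) = (n - 312)/(M + n) = (-312 + n)/(M + n))
S(o(-8, 25), -520) + t = (-312 - 520)/(25 - 520) + 3155863641 = -832/(-495) + 3155863641 = -1/495*(-832) + 3155863641 = 832/495 + 3155863641 = 1562152503127/495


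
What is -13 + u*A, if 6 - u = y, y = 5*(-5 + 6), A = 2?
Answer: -11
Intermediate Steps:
y = 5 (y = 5*1 = 5)
u = 1 (u = 6 - 1*5 = 6 - 5 = 1)
-13 + u*A = -13 + 1*2 = -13 + 2 = -11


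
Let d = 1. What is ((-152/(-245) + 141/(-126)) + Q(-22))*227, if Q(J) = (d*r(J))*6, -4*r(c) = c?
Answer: 10845379/1470 ≈ 7377.8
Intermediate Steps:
r(c) = -c/4
Q(J) = -3*J/2 (Q(J) = (1*(-J/4))*6 = -J/4*6 = -3*J/2)
((-152/(-245) + 141/(-126)) + Q(-22))*227 = ((-152/(-245) + 141/(-126)) - 3/2*(-22))*227 = ((-152*(-1/245) + 141*(-1/126)) + 33)*227 = ((152/245 - 47/42) + 33)*227 = (-733/1470 + 33)*227 = (47777/1470)*227 = 10845379/1470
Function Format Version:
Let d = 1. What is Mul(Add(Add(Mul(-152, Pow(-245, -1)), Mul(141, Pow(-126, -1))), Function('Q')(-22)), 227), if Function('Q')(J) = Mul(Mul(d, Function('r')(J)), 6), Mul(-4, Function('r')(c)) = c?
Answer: Rational(10845379, 1470) ≈ 7377.8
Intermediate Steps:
Function('r')(c) = Mul(Rational(-1, 4), c)
Function('Q')(J) = Mul(Rational(-3, 2), J) (Function('Q')(J) = Mul(Mul(1, Mul(Rational(-1, 4), J)), 6) = Mul(Mul(Rational(-1, 4), J), 6) = Mul(Rational(-3, 2), J))
Mul(Add(Add(Mul(-152, Pow(-245, -1)), Mul(141, Pow(-126, -1))), Function('Q')(-22)), 227) = Mul(Add(Add(Mul(-152, Pow(-245, -1)), Mul(141, Pow(-126, -1))), Mul(Rational(-3, 2), -22)), 227) = Mul(Add(Add(Mul(-152, Rational(-1, 245)), Mul(141, Rational(-1, 126))), 33), 227) = Mul(Add(Add(Rational(152, 245), Rational(-47, 42)), 33), 227) = Mul(Add(Rational(-733, 1470), 33), 227) = Mul(Rational(47777, 1470), 227) = Rational(10845379, 1470)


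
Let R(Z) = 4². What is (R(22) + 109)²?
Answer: 15625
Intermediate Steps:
R(Z) = 16
(R(22) + 109)² = (16 + 109)² = 125² = 15625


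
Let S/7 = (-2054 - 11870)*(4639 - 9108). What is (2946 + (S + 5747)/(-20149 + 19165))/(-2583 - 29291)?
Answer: 432691375/31364016 ≈ 13.796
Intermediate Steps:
S = 435584492 (S = 7*((-2054 - 11870)*(4639 - 9108)) = 7*(-13924*(-4469)) = 7*62226356 = 435584492)
(2946 + (S + 5747)/(-20149 + 19165))/(-2583 - 29291) = (2946 + (435584492 + 5747)/(-20149 + 19165))/(-2583 - 29291) = (2946 + 435590239/(-984))/(-31874) = (2946 + 435590239*(-1/984))*(-1/31874) = (2946 - 435590239/984)*(-1/31874) = -432691375/984*(-1/31874) = 432691375/31364016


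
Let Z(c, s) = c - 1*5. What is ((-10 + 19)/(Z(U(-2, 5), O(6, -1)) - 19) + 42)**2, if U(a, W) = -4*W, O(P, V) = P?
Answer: 3381921/1936 ≈ 1746.9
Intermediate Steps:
Z(c, s) = -5 + c (Z(c, s) = c - 5 = -5 + c)
((-10 + 19)/(Z(U(-2, 5), O(6, -1)) - 19) + 42)**2 = ((-10 + 19)/((-5 - 4*5) - 19) + 42)**2 = (9/((-5 - 20) - 19) + 42)**2 = (9/(-25 - 19) + 42)**2 = (9/(-44) + 42)**2 = (9*(-1/44) + 42)**2 = (-9/44 + 42)**2 = (1839/44)**2 = 3381921/1936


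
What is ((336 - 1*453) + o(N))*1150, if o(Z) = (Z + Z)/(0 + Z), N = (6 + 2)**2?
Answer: -132250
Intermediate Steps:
N = 64 (N = 8**2 = 64)
o(Z) = 2 (o(Z) = (2*Z)/Z = 2)
((336 - 1*453) + o(N))*1150 = ((336 - 1*453) + 2)*1150 = ((336 - 453) + 2)*1150 = (-117 + 2)*1150 = -115*1150 = -132250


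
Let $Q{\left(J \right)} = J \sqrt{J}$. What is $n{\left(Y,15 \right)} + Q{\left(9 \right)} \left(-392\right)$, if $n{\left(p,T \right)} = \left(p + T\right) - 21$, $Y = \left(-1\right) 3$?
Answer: $-10593$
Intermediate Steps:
$Y = -3$
$Q{\left(J \right)} = J^{\frac{3}{2}}$
$n{\left(p,T \right)} = -21 + T + p$ ($n{\left(p,T \right)} = \left(T + p\right) - 21 = -21 + T + p$)
$n{\left(Y,15 \right)} + Q{\left(9 \right)} \left(-392\right) = \left(-21 + 15 - 3\right) + 9^{\frac{3}{2}} \left(-392\right) = -9 + 27 \left(-392\right) = -9 - 10584 = -10593$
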